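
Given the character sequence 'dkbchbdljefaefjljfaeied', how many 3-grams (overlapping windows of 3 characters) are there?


String 'dkbchbdljefaefjljfaeied' has length L = 23.
Number of overlapping n-grams = L - n + 1
Substituting: 23 - 3 + 1 = 21

21


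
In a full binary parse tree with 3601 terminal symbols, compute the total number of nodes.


Leaf nodes (terminals): 3601
Internal nodes = n - 1 = 3601 - 1 = 3600
Total = leaves + internal = 3601 + 3600 = 7201

7201


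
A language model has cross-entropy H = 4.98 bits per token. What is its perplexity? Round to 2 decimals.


Perplexity formula: PP = 2^H
H = 4.98
PP = 2^4.98
Decompose: 2^4.98 = 2^4 * 2^0.98
2^4 = 16, 2^0.98 ~ 1.9724654
PP ~ 16 * 1.9724654 = 31.5594464
Rounded to 2 decimals: 31.56

31.56


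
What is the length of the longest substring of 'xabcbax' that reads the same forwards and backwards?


Scanning 'xabcbax' for palindromic substrings.
Substring at positions 0-6: 'xabcbax'.
Check: reverse('xabcbax') = 'xabcbax' -> palindrome confirmed.
No longer palindromic substring exists; longest length = 7

7


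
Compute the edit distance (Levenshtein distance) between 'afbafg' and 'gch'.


Building DP table for s1='afbafg' (len 6) and s2='gch' (len 3):
       g  c  h
    0  1  2  3
  a 1  1  2  3
  f 2  2  2  3
  b 3  3  3  3
  a 4  4  4  4
  f 5  5  5  5
  g 6  5  6  6
Edit distance = dp[6][3] = 6

6


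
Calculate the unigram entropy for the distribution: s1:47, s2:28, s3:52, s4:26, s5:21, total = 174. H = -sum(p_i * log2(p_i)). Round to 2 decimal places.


Computing entropy H = -sum(p_i * log2(p_i)):
  s1: p = 47/174 = 0.2701, -p*log2(p) = 0.5101
  s2: p = 28/174 = 0.1609, -p*log2(p) = 0.4241
  s3: p = 52/174 = 0.2989, -p*log2(p) = 0.5207
  s4: p = 26/174 = 0.1494, -p*log2(p) = 0.4098
  s5: p = 21/174 = 0.1207, -p*log2(p) = 0.3682
H = sum of terms = 2.2329
Rounded to 2 decimals: 2.23

2.23


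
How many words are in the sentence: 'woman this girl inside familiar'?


Counting words by splitting on spaces:
  Word 1: 'woman'
  Word 2: 'this'
  Word 3: 'girl'
  Word 4: 'inside'
  Word 5: 'familiar'
Total words: 5

5


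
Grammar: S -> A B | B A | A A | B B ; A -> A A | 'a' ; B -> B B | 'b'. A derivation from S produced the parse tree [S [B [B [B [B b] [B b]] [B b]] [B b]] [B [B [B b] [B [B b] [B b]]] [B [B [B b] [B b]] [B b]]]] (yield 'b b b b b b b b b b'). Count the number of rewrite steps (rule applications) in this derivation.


Every bracketed nonterminal node [X ...] in the tree is produced by exactly one rule application.
Reading the tree off as a leftmost derivation:
  Step 1: S  =>  B B   (applied S -> B B)
  Step 2: B B  =>  B B B   (applied B -> B B)
  Step 3: B B B  =>  B B B B   (applied B -> B B)
  Step 4: B B B B  =>  B B B B B   (applied B -> B B)
  Step 5: B B B B B  =>  b B B B B   (applied B -> b)
  Step 6: b B B B B  =>  b b B B B   (applied B -> b)
  Step 7: b b B B B  =>  b b b B B   (applied B -> b)
  Step 8: b b b B B  =>  b b b b B   (applied B -> b)
  Step 9: b b b b B  =>  b b b b B B   (applied B -> B B)
  Step 10: b b b b B B  =>  b b b b B B B   (applied B -> B B)
  Step 11: b b b b B B B  =>  b b b b b B B   (applied B -> b)
  Step 12: b b b b b B B  =>  b b b b b B B B   (applied B -> B B)
  Step 13: b b b b b B B B  =>  b b b b b b B B   (applied B -> b)
  Step 14: b b b b b b B B  =>  b b b b b b b B   (applied B -> b)
  Step 15: b b b b b b b B  =>  b b b b b b b B B   (applied B -> B B)
  Step 16: b b b b b b b B B  =>  b b b b b b b B B B   (applied B -> B B)
  Step 17: b b b b b b b B B B  =>  b b b b b b b b B B   (applied B -> b)
  Step 18: b b b b b b b b B B  =>  b b b b b b b b b B   (applied B -> b)
  Step 19: b b b b b b b b b B  =>  b b b b b b b b b b   (applied B -> b)
Final yield: b b b b b b b b b b
Total rewrite steps: 19

19


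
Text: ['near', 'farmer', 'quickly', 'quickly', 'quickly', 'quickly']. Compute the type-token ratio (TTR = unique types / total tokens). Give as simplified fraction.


Tokens: 6
Unique types: ('farmer', 'near', 'quickly') = 3
TTR = 3/6
Simplify: divide both by 3 -> 1/2
TTR = 1/2

1/2


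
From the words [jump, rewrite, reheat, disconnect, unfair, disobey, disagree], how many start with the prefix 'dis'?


Checking each word for prefix 'dis':
  'jump' -> no (count: 0)
  'rewrite' -> no (count: 0)
  'reheat' -> no (count: 0)
  'disconnect' -> YES, starts with 'dis' (count: 1)
  'unfair' -> no (count: 1)
  'disobey' -> YES, starts with 'dis' (count: 2)
  'disagree' -> YES, starts with 'dis' (count: 3)
Total with prefix 'dis': 3

3


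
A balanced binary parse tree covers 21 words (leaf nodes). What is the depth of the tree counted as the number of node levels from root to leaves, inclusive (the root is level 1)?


In a balanced binary tree with n leaves the deepest leaf is ceil(log2(n)) edges below the root,
so counting node levels inclusive of root and leaves gives ceil(log2(n)) + 1 levels.
log2(21) = 4.3923
ceil(4.3923) = 5
levels = 5 + 1 = 6

6


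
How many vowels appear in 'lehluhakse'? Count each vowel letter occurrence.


Scanning each character of 'lehluhakse':
  Position 1: 'l' -> consonant (running count: 0)
  Position 2: 'e' -> vowel (running count: 1)
  Position 3: 'h' -> consonant (running count: 1)
  Position 4: 'l' -> consonant (running count: 1)
  Position 5: 'u' -> vowel (running count: 2)
  Position 6: 'h' -> consonant (running count: 2)
  Position 7: 'a' -> vowel (running count: 3)
  Position 8: 'k' -> consonant (running count: 3)
  Position 9: 's' -> consonant (running count: 3)
  Position 10: 'e' -> vowel (running count: 4)
Total vowels: 4

4


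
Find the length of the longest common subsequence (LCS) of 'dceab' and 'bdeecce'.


DP table for LCS of 'dceab' and 'bdeecce':
       b  d  e  e  c  c  e
    0  0  0  0  0  0  0  0
  d 0  0  1  1  1  1  1  1
  c 0  0  1  1  1  2  2  2
  e 0  0  1  2  2  2  2  3
  a 0  0  1  2  2  2  2  3
  b 0  1  1  2  2  2  2  3
LCS: 'dce'
LCS length = 3

3


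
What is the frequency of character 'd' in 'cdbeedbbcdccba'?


Scanning 'cdbeedbbcdccba' for 'd':
  Position 1: 'd' -> MATCH (count: 1)
  Position 5: 'd' -> MATCH (count: 2)
  Position 9: 'd' -> MATCH (count: 3)
Total occurrences of 'd': 3

3


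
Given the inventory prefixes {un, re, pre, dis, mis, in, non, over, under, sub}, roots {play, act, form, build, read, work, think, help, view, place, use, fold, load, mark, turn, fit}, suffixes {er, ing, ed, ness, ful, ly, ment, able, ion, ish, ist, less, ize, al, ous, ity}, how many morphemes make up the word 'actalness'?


Segmenting 'actalness' against the inventory:
  'act' -> root (morpheme 1)
  'al' -> suffix (morpheme 2)
  'ness' -> suffix (morpheme 3)
Total morphemes: 3

3


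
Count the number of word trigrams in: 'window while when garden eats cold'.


Word trigrams from [6] words:
  Trigram 1: (window while when)
  Trigram 2: (while when garden)
  Trigram 3: (when garden eats)
  Trigram 4: (garden eats cold)
Total word trigrams: 6 - 2 = 4

4


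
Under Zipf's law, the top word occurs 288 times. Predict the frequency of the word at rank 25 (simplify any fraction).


Zipf's law: freq(rank) = f1 / rank
f1 = 288, rank = 25
freq = 288 / 25
GCD(288, 25) = 1
Simplified: 288/25

288/25


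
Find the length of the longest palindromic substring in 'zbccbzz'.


Scanning 'zbccbzz' for palindromic substrings.
Substring at positions 0-5: 'zbccbz'.
Check: reverse('zbccbz') = 'zbccbz' -> palindrome confirmed.
Neighbouring characters ('-' / 'z') break symmetry, so it cannot extend further.
No longer palindromic substring exists; longest length = 6

6


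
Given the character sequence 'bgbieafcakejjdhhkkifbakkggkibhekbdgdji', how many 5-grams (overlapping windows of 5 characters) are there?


String 'bgbieafcakejjdhhkkifbakkggkibhekbdgdji' has length L = 38.
Number of overlapping n-grams = L - n + 1
Substituting: 38 - 5 + 1 = 34

34


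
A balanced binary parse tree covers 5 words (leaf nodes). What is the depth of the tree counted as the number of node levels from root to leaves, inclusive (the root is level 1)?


In a balanced binary tree with n leaves the deepest leaf is ceil(log2(n)) edges below the root,
so counting node levels inclusive of root and leaves gives ceil(log2(n)) + 1 levels.
log2(5) = 2.3219
ceil(2.3219) = 3
levels = 3 + 1 = 4

4


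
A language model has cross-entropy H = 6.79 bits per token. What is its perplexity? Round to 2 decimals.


Perplexity formula: PP = 2^H
H = 6.79
PP = 2^6.79
Decompose: 2^6.79 = 2^6 * 2^0.79
2^6 = 64, 2^0.79 ~ 1.7290745
PP ~ 64 * 1.7290745 = 110.6607680
Rounded to 2 decimals: 110.66

110.66


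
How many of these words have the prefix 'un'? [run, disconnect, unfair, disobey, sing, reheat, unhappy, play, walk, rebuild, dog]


Checking each word for prefix 'un':
  'run' -> no (count: 0)
  'disconnect' -> no (count: 0)
  'unfair' -> YES, starts with 'un' (count: 1)
  'disobey' -> no (count: 1)
  'sing' -> no (count: 1)
  'reheat' -> no (count: 1)
  'unhappy' -> YES, starts with 'un' (count: 2)
  'play' -> no (count: 2)
  'walk' -> no (count: 2)
  'rebuild' -> no (count: 2)
  'dog' -> no (count: 2)
Total with prefix 'un': 2

2


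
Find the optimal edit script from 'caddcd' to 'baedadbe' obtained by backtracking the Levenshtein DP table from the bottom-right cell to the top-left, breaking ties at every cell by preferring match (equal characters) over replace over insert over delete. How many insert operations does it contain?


Edit distance = 5. Backtracking from cell (6, 8) with preference match > replace > insert > delete,
then listing the resulting alignment 'caddcd' -> 'baedadbe' left to right:
  Step 1: replace c->b
  Step 2: keep 'a'
  Step 3: insert 'e' [insertion #1]
  Step 4: keep 'd'
  Step 5: insert 'a' [insertion #2]
  Step 6: keep 'd'
  Step 7: replace c->b
  Step 8: replace d->e
Total insertions: 2

2


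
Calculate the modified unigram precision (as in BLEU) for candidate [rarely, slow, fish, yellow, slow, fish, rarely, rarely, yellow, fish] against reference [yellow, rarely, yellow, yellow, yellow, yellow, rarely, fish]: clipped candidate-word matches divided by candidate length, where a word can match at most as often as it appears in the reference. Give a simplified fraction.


Reference word counts: {'fish': 1, 'rarely': 2, 'yellow': 5}
Checking each candidate word (with clipping):
  'rarely' -> in reference (ref count 2, used 1/2) -> match (matches: 1)
  'slow' -> not in reference -> no match (matches: 1)
  'fish' -> in reference (ref count 1, used 1/1) -> match (matches: 2)
  'yellow' -> in reference (ref count 5, used 1/5) -> match (matches: 3)
  'slow' -> not in reference -> no match (matches: 3)
  'fish' -> ref count 1 already used up (1/1) -> clipped, no match (matches: 3)
  'rarely' -> in reference (ref count 2, used 2/2) -> match (matches: 4)
  'rarely' -> ref count 2 already used up (2/2) -> clipped, no match (matches: 4)
  'yellow' -> in reference (ref count 5, used 2/5) -> match (matches: 5)
  'fish' -> ref count 1 already used up (1/1) -> clipped, no match (matches: 5)
Clipped matches: 5, Candidate length: 10
Precision = 5/10 = 1/2

1/2


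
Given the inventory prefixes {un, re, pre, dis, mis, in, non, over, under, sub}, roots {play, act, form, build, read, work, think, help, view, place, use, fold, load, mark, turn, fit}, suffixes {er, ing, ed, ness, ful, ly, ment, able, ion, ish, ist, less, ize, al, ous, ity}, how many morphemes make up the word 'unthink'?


Segmenting 'unthink' against the inventory:
  'un' -> prefix (morpheme 1)
  'think' -> root (morpheme 2)
Total morphemes: 2

2


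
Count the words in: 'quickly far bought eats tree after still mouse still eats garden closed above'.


Counting words by splitting on spaces:
  Word 1: 'quickly'
  Word 2: 'far'
  Word 3: 'bought'
  Word 4: 'eats'
  Word 5: 'tree'
  Word 6: 'after'
  Word 7: 'still'
  Word 8: 'mouse'
  Word 9: 'still'
  Word 10: 'eats'
  Word 11: 'garden'
  Word 12: 'closed'
  Word 13: 'above'
Total words: 13

13


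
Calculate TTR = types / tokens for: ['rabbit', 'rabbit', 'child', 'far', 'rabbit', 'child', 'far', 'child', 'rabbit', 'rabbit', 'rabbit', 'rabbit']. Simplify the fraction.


Tokens: 12
Unique types: ('child', 'far', 'rabbit') = 3
TTR = 3/12
Simplify: divide both by 3 -> 1/4
TTR = 1/4

1/4


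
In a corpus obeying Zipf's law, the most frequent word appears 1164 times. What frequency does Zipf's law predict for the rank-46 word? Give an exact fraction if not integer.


Zipf's law: freq(rank) = f1 / rank
f1 = 1164, rank = 46
freq = 1164 / 46
GCD(1164, 46) = 2
Simplified: 582/23

582/23


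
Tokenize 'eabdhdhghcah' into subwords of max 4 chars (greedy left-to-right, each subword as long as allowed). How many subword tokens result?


'eabdhdhghcah' has 12 characters.
Chunking with max size 4:
  Chunk 1: 'eabd' (positions 0-3)
  Chunk 2: 'hdhg' (positions 4-7)
  Chunk 3: 'hcah' (positions 8-11)
Total chunks: ceil(12 / 4) = 3

3


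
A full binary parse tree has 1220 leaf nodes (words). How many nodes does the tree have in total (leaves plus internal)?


Leaf nodes (terminals): 1220
Internal nodes = n - 1 = 1220 - 1 = 1219
Total = leaves + internal = 1220 + 1219 = 2439

2439


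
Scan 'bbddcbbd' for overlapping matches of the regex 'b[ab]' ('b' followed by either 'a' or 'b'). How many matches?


Pattern: b[ab] means 'b' followed by either 'a' or 'b'.
Scanning 'bbddcbbd' position-by-position:
  Pos 0: window 'bb' -> MATCH
  Pos 1: window 'bd' -> no
  Pos 2: window 'dd' -> no
  Pos 3: window 'dc' -> no
  Pos 4: window 'cb' -> no
  Pos 5: window 'bb' -> MATCH
  Pos 6: window 'bd' -> no
  Pos 7: window 'd' -> no
Total matches: 2

2


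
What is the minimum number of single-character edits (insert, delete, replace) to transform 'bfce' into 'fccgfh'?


Building DP table for s1='bfce' (len 4) and s2='fccgfh' (len 6):
       f  c  c  g  f  h
    0  1  2  3  4  5  6
  b 1  1  2  3  4  5  6
  f 2  1  2  3  4  4  5
  c 3  2  1  2  3  4  5
  e 4  3  2  2  3  4  5
Edit distance = dp[4][6] = 5

5


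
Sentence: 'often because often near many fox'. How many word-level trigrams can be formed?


Word trigrams from [6] words:
  Trigram 1: (often because often)
  Trigram 2: (because often near)
  Trigram 3: (often near many)
  Trigram 4: (near many fox)
Total word trigrams: 6 - 2 = 4

4


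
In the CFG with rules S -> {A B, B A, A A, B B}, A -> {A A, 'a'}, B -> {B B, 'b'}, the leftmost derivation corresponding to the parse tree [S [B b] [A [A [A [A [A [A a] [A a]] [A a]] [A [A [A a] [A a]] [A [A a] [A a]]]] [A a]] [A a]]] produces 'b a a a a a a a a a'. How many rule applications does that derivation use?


Every bracketed nonterminal node [X ...] in the tree is produced by exactly one rule application.
Reading the tree off as a leftmost derivation:
  Step 1: S  =>  B A   (applied S -> B A)
  Step 2: B A  =>  b A   (applied B -> b)
  Step 3: b A  =>  b A A   (applied A -> A A)
  Step 4: b A A  =>  b A A A   (applied A -> A A)
  Step 5: b A A A  =>  b A A A A   (applied A -> A A)
  Step 6: b A A A A  =>  b A A A A A   (applied A -> A A)
  Step 7: b A A A A A  =>  b A A A A A A   (applied A -> A A)
  Step 8: b A A A A A A  =>  b a A A A A A   (applied A -> a)
  Step 9: b a A A A A A  =>  b a a A A A A   (applied A -> a)
  Step 10: b a a A A A A  =>  b a a a A A A   (applied A -> a)
  Step 11: b a a a A A A  =>  b a a a A A A A   (applied A -> A A)
  Step 12: b a a a A A A A  =>  b a a a A A A A A   (applied A -> A A)
  Step 13: b a a a A A A A A  =>  b a a a a A A A A   (applied A -> a)
  Step 14: b a a a a A A A A  =>  b a a a a a A A A   (applied A -> a)
  Step 15: b a a a a a A A A  =>  b a a a a a A A A A   (applied A -> A A)
  Step 16: b a a a a a A A A A  =>  b a a a a a a A A A   (applied A -> a)
  Step 17: b a a a a a a A A A  =>  b a a a a a a a A A   (applied A -> a)
  Step 18: b a a a a a a a A A  =>  b a a a a a a a a A   (applied A -> a)
  Step 19: b a a a a a a a a A  =>  b a a a a a a a a a   (applied A -> a)
Final yield: b a a a a a a a a a
Total rewrite steps: 19

19


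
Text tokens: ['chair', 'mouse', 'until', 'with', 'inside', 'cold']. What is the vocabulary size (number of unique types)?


Listing all tokens and tracking unique types:
  Token 1: 'chair' -> NEW (unique so far: 1)
  Token 2: 'mouse' -> NEW (unique so far: 2)
  Token 3: 'until' -> NEW (unique so far: 3)
  Token 4: 'with' -> NEW (unique so far: 4)
  Token 5: 'inside' -> NEW (unique so far: 5)
  Token 6: 'cold' -> NEW (unique so far: 6)
Unique types: ('chair', 'cold', 'inside', 'mouse', 'until', 'with')
Vocabulary size: 6

6


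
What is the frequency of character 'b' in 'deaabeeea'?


Scanning 'deaabeeea' for 'b':
  Position 4: 'b' -> MATCH (count: 1)
Total occurrences of 'b': 1

1


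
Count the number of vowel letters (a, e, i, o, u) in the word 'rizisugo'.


Scanning each character of 'rizisugo':
  Position 1: 'r' -> consonant (running count: 0)
  Position 2: 'i' -> vowel (running count: 1)
  Position 3: 'z' -> consonant (running count: 1)
  Position 4: 'i' -> vowel (running count: 2)
  Position 5: 's' -> consonant (running count: 2)
  Position 6: 'u' -> vowel (running count: 3)
  Position 7: 'g' -> consonant (running count: 3)
  Position 8: 'o' -> vowel (running count: 4)
Total vowels: 4

4


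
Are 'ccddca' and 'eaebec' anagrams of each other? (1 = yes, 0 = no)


Sort characters of 'ccddca': 'acccdd'
Sort characters of 'eaebec': 'abceee'
Sorted forms differ -> they are NOT anagrams
Result: 0

0


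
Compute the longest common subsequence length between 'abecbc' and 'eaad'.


DP table for LCS of 'abecbc' and 'eaad':
       e  a  a  d
    0  0  0  0  0
  a 0  0  1  1  1
  b 0  0  1  1  1
  e 0  1  1  1  1
  c 0  1  1  1  1
  b 0  1  1  1  1
  c 0  1  1  1  1
LCS: 'a'
LCS length = 1

1


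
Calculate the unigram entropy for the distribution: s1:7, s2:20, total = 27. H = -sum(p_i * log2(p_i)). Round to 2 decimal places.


Computing entropy H = -sum(p_i * log2(p_i)):
  s1: p = 7/27 = 0.2593, -p*log2(p) = 0.5049
  s2: p = 20/27 = 0.7407, -p*log2(p) = 0.3207
H = sum of terms = 0.8256
Rounded to 2 decimals: 0.83

0.83


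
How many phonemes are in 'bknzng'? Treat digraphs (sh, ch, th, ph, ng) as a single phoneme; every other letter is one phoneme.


Parsing 'bknzng' greedily, digraphs first:
  'b' -> consonant phoneme (phonemes so far: 1)
  'k' -> consonant phoneme (phonemes so far: 2)
  'n' -> consonant phoneme (phonemes so far: 3)
  'z' -> consonant phoneme (phonemes so far: 4)
  'ng' -> digraph (1 consonant phoneme) (phonemes so far: 5)
Total phonemes: 5

5


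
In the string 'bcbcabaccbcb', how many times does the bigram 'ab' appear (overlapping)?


Scanning 'bcbcabaccbcb' for bigram 'ab':
  Position 0: 'bc' -> no
  Position 1: 'cb' -> no
  Position 2: 'bc' -> no
  Position 3: 'ca' -> no
  Position 4: 'ab' -> MATCH
  Position 5: 'ba' -> no
  Position 6: 'ac' -> no
  Position 7: 'cc' -> no
  Position 8: 'cb' -> no
  Position 9: 'bc' -> no
  Position 10: 'cb' -> no
Total matches: 1

1


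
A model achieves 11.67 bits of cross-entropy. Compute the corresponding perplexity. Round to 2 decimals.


Perplexity formula: PP = 2^H
H = 11.67
PP = 2^11.67
Decompose: 2^11.67 = 2^11 * 2^0.67
2^11 = 2048, 2^0.67 ~ 1.5910730
PP ~ 2048 * 1.5910730 = 3258.5175040
Rounded to 2 decimals: 3258.52

3258.52


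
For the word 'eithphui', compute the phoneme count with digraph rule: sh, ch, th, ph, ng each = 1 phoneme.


Parsing 'eithphui' greedily, digraphs first:
  'e' -> vowel phoneme (phonemes so far: 1)
  'i' -> vowel phoneme (phonemes so far: 2)
  'th' -> digraph (1 consonant phoneme) (phonemes so far: 3)
  'ph' -> digraph (1 consonant phoneme) (phonemes so far: 4)
  'u' -> vowel phoneme (phonemes so far: 5)
  'i' -> vowel phoneme (phonemes so far: 6)
Total phonemes: 6

6


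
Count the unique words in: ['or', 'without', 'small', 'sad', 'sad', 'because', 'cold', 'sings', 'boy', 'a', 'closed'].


Listing all tokens and tracking unique types:
  Token 1: 'or' -> NEW (unique so far: 1)
  Token 2: 'without' -> NEW (unique so far: 2)
  Token 3: 'small' -> NEW (unique so far: 3)
  Token 4: 'sad' -> NEW (unique so far: 4)
  Token 5: 'sad' -> duplicate (unique so far: 4)
  Token 6: 'because' -> NEW (unique so far: 5)
  Token 7: 'cold' -> NEW (unique so far: 6)
  Token 8: 'sings' -> NEW (unique so far: 7)
  Token 9: 'boy' -> NEW (unique so far: 8)
  Token 10: 'a' -> NEW (unique so far: 9)
  Token 11: 'closed' -> NEW (unique so far: 10)
Unique types: ('a', 'because', 'boy', 'closed', 'cold', 'or', 'sad', 'sings', 'small', 'without')
Vocabulary size: 10

10


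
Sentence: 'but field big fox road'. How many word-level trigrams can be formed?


Word trigrams from [5] words:
  Trigram 1: (but field big)
  Trigram 2: (field big fox)
  Trigram 3: (big fox road)
Total word trigrams: 5 - 2 = 3

3


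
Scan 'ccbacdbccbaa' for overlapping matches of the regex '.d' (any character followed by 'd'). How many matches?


Pattern: .d means any character followed by 'd'.
Scanning 'ccbacdbccbaa' position-by-position:
  Pos 0: window 'cc' -> no
  Pos 1: window 'cb' -> no
  Pos 2: window 'ba' -> no
  Pos 3: window 'ac' -> no
  Pos 4: window 'cd' -> MATCH
  Pos 5: window 'db' -> no
  Pos 6: window 'bc' -> no
  Pos 7: window 'cc' -> no
  Pos 8: window 'cb' -> no
  Pos 9: window 'ba' -> no
  Pos 10: window 'aa' -> no
  Pos 11: window 'a' -> no
Total matches: 1

1


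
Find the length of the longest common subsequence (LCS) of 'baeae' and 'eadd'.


DP table for LCS of 'baeae' and 'eadd':
       e  a  d  d
    0  0  0  0  0
  b 0  0  0  0  0
  a 0  0  1  1  1
  e 0  1  1  1  1
  a 0  1  2  2  2
  e 0  1  2  2  2
LCS: 'ea'
LCS length = 2

2


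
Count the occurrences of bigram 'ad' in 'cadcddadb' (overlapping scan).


Scanning 'cadcddadb' for bigram 'ad':
  Position 0: 'ca' -> no
  Position 1: 'ad' -> MATCH
  Position 2: 'dc' -> no
  Position 3: 'cd' -> no
  Position 4: 'dd' -> no
  Position 5: 'da' -> no
  Position 6: 'ad' -> MATCH
  Position 7: 'db' -> no
Total matches: 2

2


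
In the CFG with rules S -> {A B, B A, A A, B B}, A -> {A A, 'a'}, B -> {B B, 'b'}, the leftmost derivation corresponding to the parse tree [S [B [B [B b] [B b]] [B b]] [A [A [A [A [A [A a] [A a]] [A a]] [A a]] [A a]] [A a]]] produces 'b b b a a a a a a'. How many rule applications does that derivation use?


Every bracketed nonterminal node [X ...] in the tree is produced by exactly one rule application.
Reading the tree off as a leftmost derivation:
  Step 1: S  =>  B A   (applied S -> B A)
  Step 2: B A  =>  B B A   (applied B -> B B)
  Step 3: B B A  =>  B B B A   (applied B -> B B)
  Step 4: B B B A  =>  b B B A   (applied B -> b)
  Step 5: b B B A  =>  b b B A   (applied B -> b)
  Step 6: b b B A  =>  b b b A   (applied B -> b)
  Step 7: b b b A  =>  b b b A A   (applied A -> A A)
  Step 8: b b b A A  =>  b b b A A A   (applied A -> A A)
  Step 9: b b b A A A  =>  b b b A A A A   (applied A -> A A)
  Step 10: b b b A A A A  =>  b b b A A A A A   (applied A -> A A)
  Step 11: b b b A A A A A  =>  b b b A A A A A A   (applied A -> A A)
  Step 12: b b b A A A A A A  =>  b b b a A A A A A   (applied A -> a)
  Step 13: b b b a A A A A A  =>  b b b a a A A A A   (applied A -> a)
  Step 14: b b b a a A A A A  =>  b b b a a a A A A   (applied A -> a)
  Step 15: b b b a a a A A A  =>  b b b a a a a A A   (applied A -> a)
  Step 16: b b b a a a a A A  =>  b b b a a a a a A   (applied A -> a)
  Step 17: b b b a a a a a A  =>  b b b a a a a a a   (applied A -> a)
Final yield: b b b a a a a a a
Total rewrite steps: 17

17


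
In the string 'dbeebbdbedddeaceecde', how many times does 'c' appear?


Scanning 'dbeebbdbedddeaceecde' for 'c':
  Position 14: 'c' -> MATCH (count: 1)
  Position 17: 'c' -> MATCH (count: 2)
Total occurrences of 'c': 2

2


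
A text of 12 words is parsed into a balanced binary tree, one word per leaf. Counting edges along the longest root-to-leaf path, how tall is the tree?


In a balanced binary tree with n leaves the deepest leaf is ceil(log2(n)) edges below the root.
log2(12) = 3.5850
ceil(3.5850) = 4
height (edges) = 4

4


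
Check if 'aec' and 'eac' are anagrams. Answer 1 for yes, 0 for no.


Sort characters of 'aec': 'ace'
Sort characters of 'eac': 'ace'
Sorted forms match -> they ARE anagrams
Result: 1

1


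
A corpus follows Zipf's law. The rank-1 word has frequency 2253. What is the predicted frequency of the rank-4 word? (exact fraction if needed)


Zipf's law: freq(rank) = f1 / rank
f1 = 2253, rank = 4
freq = 2253 / 4
GCD(2253, 4) = 1
Simplified: 2253/4

2253/4


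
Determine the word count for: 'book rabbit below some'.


Counting words by splitting on spaces:
  Word 1: 'book'
  Word 2: 'rabbit'
  Word 3: 'below'
  Word 4: 'some'
Total words: 4

4


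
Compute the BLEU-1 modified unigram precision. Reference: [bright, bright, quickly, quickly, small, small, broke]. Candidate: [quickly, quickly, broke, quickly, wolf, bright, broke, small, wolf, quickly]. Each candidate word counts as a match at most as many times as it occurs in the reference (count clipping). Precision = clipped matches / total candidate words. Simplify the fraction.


Reference word counts: {'bright': 2, 'broke': 1, 'quickly': 2, 'small': 2}
Checking each candidate word (with clipping):
  'quickly' -> in reference (ref count 2, used 1/2) -> match (matches: 1)
  'quickly' -> in reference (ref count 2, used 2/2) -> match (matches: 2)
  'broke' -> in reference (ref count 1, used 1/1) -> match (matches: 3)
  'quickly' -> ref count 2 already used up (2/2) -> clipped, no match (matches: 3)
  'wolf' -> not in reference -> no match (matches: 3)
  'bright' -> in reference (ref count 2, used 1/2) -> match (matches: 4)
  'broke' -> ref count 1 already used up (1/1) -> clipped, no match (matches: 4)
  'small' -> in reference (ref count 2, used 1/2) -> match (matches: 5)
  'wolf' -> not in reference -> no match (matches: 5)
  'quickly' -> ref count 2 already used up (2/2) -> clipped, no match (matches: 5)
Clipped matches: 5, Candidate length: 10
Precision = 5/10 = 1/2

1/2


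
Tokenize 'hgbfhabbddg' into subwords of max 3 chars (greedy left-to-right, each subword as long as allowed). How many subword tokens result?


'hgbfhabbddg' has 11 characters.
Chunking with max size 3:
  Chunk 1: 'hgb' (positions 0-2)
  Chunk 2: 'fha' (positions 3-5)
  Chunk 3: 'bbd' (positions 6-8)
  Chunk 4: 'dg' (positions 9-10)
Total chunks: ceil(11 / 3) = 4

4


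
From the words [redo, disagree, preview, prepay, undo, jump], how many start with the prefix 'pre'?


Checking each word for prefix 'pre':
  'redo' -> no (count: 0)
  'disagree' -> no (count: 0)
  'preview' -> YES, starts with 'pre' (count: 1)
  'prepay' -> YES, starts with 'pre' (count: 2)
  'undo' -> no (count: 2)
  'jump' -> no (count: 2)
Total with prefix 'pre': 2

2


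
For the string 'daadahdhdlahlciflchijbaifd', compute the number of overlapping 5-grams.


String 'daadahdhdlahlciflchijbaifd' has length L = 26.
Number of overlapping n-grams = L - n + 1
Substituting: 26 - 5 + 1 = 22

22


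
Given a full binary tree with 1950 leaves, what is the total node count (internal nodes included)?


Leaf nodes (terminals): 1950
Internal nodes = n - 1 = 1950 - 1 = 1949
Total = leaves + internal = 1950 + 1949 = 3899

3899


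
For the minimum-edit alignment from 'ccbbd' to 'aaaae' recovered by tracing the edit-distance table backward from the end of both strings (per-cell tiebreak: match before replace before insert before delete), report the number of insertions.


Edit distance = 5. Backtracking from cell (5, 5) with preference match > replace > insert > delete,
then listing the resulting alignment 'ccbbd' -> 'aaaae' left to right:
  Step 1: replace c->a
  Step 2: replace c->a
  Step 3: replace b->a
  Step 4: replace b->a
  Step 5: replace d->e
Total insertions: 0

0


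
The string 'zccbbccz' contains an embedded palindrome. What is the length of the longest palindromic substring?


Scanning 'zccbbccz' for palindromic substrings.
Substring at positions 0-7: 'zccbbccz'.
Check: reverse('zccbbccz') = 'zccbbccz' -> palindrome confirmed.
No longer palindromic substring exists; longest length = 8

8


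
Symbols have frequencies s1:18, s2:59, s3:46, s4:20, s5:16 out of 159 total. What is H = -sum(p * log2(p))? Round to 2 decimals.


Computing entropy H = -sum(p_i * log2(p_i)):
  s1: p = 18/159 = 0.1132, -p*log2(p) = 0.3558
  s2: p = 59/159 = 0.3711, -p*log2(p) = 0.5307
  s3: p = 46/159 = 0.2893, -p*log2(p) = 0.5177
  s4: p = 20/159 = 0.1258, -p*log2(p) = 0.3762
  s5: p = 16/159 = 0.1006, -p*log2(p) = 0.3334
H = sum of terms = 2.1138
Rounded to 2 decimals: 2.11

2.11


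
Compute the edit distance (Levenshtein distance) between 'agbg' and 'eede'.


Building DP table for s1='agbg' (len 4) and s2='eede' (len 4):
       e  e  d  e
    0  1  2  3  4
  a 1  1  2  3  4
  g 2  2  2  3  4
  b 3  3  3  3  4
  g 4  4  4  4  4
Edit distance = dp[4][4] = 4

4


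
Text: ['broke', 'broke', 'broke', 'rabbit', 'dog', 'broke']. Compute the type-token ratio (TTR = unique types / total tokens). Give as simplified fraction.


Tokens: 6
Unique types: ('broke', 'dog', 'rabbit') = 3
TTR = 3/6
Simplify: divide both by 3 -> 1/2
TTR = 1/2

1/2


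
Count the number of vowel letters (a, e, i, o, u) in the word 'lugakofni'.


Scanning each character of 'lugakofni':
  Position 1: 'l' -> consonant (running count: 0)
  Position 2: 'u' -> vowel (running count: 1)
  Position 3: 'g' -> consonant (running count: 1)
  Position 4: 'a' -> vowel (running count: 2)
  Position 5: 'k' -> consonant (running count: 2)
  Position 6: 'o' -> vowel (running count: 3)
  Position 7: 'f' -> consonant (running count: 3)
  Position 8: 'n' -> consonant (running count: 3)
  Position 9: 'i' -> vowel (running count: 4)
Total vowels: 4

4


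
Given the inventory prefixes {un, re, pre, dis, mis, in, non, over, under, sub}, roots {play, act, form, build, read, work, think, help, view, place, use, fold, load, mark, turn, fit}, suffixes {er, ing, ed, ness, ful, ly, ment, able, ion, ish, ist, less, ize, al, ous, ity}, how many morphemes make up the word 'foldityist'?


Segmenting 'foldityist' against the inventory:
  'fold' -> root (morpheme 1)
  'ity' -> suffix (morpheme 2)
  'ist' -> suffix (morpheme 3)
Total morphemes: 3

3


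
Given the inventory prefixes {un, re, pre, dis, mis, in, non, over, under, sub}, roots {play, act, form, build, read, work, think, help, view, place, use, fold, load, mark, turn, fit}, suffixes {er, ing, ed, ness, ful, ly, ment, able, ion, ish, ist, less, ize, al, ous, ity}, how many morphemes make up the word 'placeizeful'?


Segmenting 'placeizeful' against the inventory:
  'place' -> root (morpheme 1)
  'ize' -> suffix (morpheme 2)
  'ful' -> suffix (morpheme 3)
Total morphemes: 3

3


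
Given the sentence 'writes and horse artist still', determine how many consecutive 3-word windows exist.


Word trigrams from [5] words:
  Trigram 1: (writes and horse)
  Trigram 2: (and horse artist)
  Trigram 3: (horse artist still)
Total word trigrams: 5 - 2 = 3

3


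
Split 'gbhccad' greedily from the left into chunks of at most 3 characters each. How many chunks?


'gbhccad' has 7 characters.
Chunking with max size 3:
  Chunk 1: 'gbh' (positions 0-2)
  Chunk 2: 'cca' (positions 3-5)
  Chunk 3: 'd' (positions 6-6)
Total chunks: ceil(7 / 3) = 3

3


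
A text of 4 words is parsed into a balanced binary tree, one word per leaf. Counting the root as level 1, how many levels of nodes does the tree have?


In a balanced binary tree with n leaves the deepest leaf is ceil(log2(n)) edges below the root,
so counting node levels inclusive of root and leaves gives ceil(log2(n)) + 1 levels.
log2(4) = 2.0000
ceil(2.0000) = 2
levels = 2 + 1 = 3

3


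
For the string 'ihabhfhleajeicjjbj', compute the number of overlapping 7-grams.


String 'ihabhfhleajeicjjbj' has length L = 18.
Number of overlapping n-grams = L - n + 1
Substituting: 18 - 7 + 1 = 12

12


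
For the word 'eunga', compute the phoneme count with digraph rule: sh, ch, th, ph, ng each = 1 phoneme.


Parsing 'eunga' greedily, digraphs first:
  'e' -> vowel phoneme (phonemes so far: 1)
  'u' -> vowel phoneme (phonemes so far: 2)
  'ng' -> digraph (1 consonant phoneme) (phonemes so far: 3)
  'a' -> vowel phoneme (phonemes so far: 4)
Total phonemes: 4

4


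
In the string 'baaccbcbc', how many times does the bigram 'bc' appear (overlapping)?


Scanning 'baaccbcbc' for bigram 'bc':
  Position 0: 'ba' -> no
  Position 1: 'aa' -> no
  Position 2: 'ac' -> no
  Position 3: 'cc' -> no
  Position 4: 'cb' -> no
  Position 5: 'bc' -> MATCH
  Position 6: 'cb' -> no
  Position 7: 'bc' -> MATCH
Total matches: 2

2


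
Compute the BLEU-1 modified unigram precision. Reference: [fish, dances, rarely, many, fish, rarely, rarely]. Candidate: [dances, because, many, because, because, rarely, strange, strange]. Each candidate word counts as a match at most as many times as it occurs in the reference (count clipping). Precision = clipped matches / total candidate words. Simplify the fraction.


Reference word counts: {'dances': 1, 'fish': 2, 'many': 1, 'rarely': 3}
Checking each candidate word (with clipping):
  'dances' -> in reference (ref count 1, used 1/1) -> match (matches: 1)
  'because' -> not in reference -> no match (matches: 1)
  'many' -> in reference (ref count 1, used 1/1) -> match (matches: 2)
  'because' -> not in reference -> no match (matches: 2)
  'because' -> not in reference -> no match (matches: 2)
  'rarely' -> in reference (ref count 3, used 1/3) -> match (matches: 3)
  'strange' -> not in reference -> no match (matches: 3)
  'strange' -> not in reference -> no match (matches: 3)
Clipped matches: 3, Candidate length: 8
Precision = 3/8

3/8


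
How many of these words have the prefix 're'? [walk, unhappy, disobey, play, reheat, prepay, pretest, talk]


Checking each word for prefix 're':
  'walk' -> no (count: 0)
  'unhappy' -> no (count: 0)
  'disobey' -> no (count: 0)
  'play' -> no (count: 0)
  'reheat' -> YES, starts with 're' (count: 1)
  'prepay' -> no (count: 1)
  'pretest' -> no (count: 1)
  'talk' -> no (count: 1)
Total with prefix 're': 1

1


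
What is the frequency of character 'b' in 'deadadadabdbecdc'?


Scanning 'deadadadabdbecdc' for 'b':
  Position 9: 'b' -> MATCH (count: 1)
  Position 11: 'b' -> MATCH (count: 2)
Total occurrences of 'b': 2

2


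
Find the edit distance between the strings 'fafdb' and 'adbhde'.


Building DP table for s1='fafdb' (len 5) and s2='adbhde' (len 6):
       a  d  b  h  d  e
    0  1  2  3  4  5  6
  f 1  1  2  3  4  5  6
  a 2  1  2  3  4  5  6
  f 3  2  2  3  4  5  6
  d 4  3  2  3  4  4  5
  b 5  4  3  2  3  4  5
Edit distance = dp[5][6] = 5

5


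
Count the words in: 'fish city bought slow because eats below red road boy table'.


Counting words by splitting on spaces:
  Word 1: 'fish'
  Word 2: 'city'
  Word 3: 'bought'
  Word 4: 'slow'
  Word 5: 'because'
  Word 6: 'eats'
  Word 7: 'below'
  Word 8: 'red'
  Word 9: 'road'
  Word 10: 'boy'
  Word 11: 'table'
Total words: 11

11


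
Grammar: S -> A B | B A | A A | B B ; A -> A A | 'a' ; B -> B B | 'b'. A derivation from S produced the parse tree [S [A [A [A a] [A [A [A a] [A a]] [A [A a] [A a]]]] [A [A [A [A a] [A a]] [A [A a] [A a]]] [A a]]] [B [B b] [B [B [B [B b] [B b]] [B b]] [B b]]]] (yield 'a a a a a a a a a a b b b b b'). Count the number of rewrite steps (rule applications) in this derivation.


Every bracketed nonterminal node [X ...] in the tree is produced by exactly one rule application.
Reading the tree off as a leftmost derivation:
  Step 1: S  =>  A B   (applied S -> A B)
  Step 2: A B  =>  A A B   (applied A -> A A)
  Step 3: A A B  =>  A A A B   (applied A -> A A)
  Step 4: A A A B  =>  a A A B   (applied A -> a)
  Step 5: a A A B  =>  a A A A B   (applied A -> A A)
  Step 6: a A A A B  =>  a A A A A B   (applied A -> A A)
  Step 7: a A A A A B  =>  a a A A A B   (applied A -> a)
  Step 8: a a A A A B  =>  a a a A A B   (applied A -> a)
  Step 9: a a a A A B  =>  a a a A A A B   (applied A -> A A)
  Step 10: a a a A A A B  =>  a a a a A A B   (applied A -> a)
  Step 11: a a a a A A B  =>  a a a a a A B   (applied A -> a)
  Step 12: a a a a a A B  =>  a a a a a A A B   (applied A -> A A)
  Step 13: a a a a a A A B  =>  a a a a a A A A B   (applied A -> A A)
  Step 14: a a a a a A A A B  =>  a a a a a A A A A B   (applied A -> A A)
  Step 15: a a a a a A A A A B  =>  a a a a a a A A A B   (applied A -> a)
  Step 16: a a a a a a A A A B  =>  a a a a a a a A A B   (applied A -> a)
  Step 17: a a a a a a a A A B  =>  a a a a a a a A A A B   (applied A -> A A)
  Step 18: a a a a a a a A A A B  =>  a a a a a a a a A A B   (applied A -> a)
  Step 19: a a a a a a a a A A B  =>  a a a a a a a a a A B   (applied A -> a)
  Step 20: a a a a a a a a a A B  =>  a a a a a a a a a a B   (applied A -> a)
  Step 21: a a a a a a a a a a B  =>  a a a a a a a a a a B B   (applied B -> B B)
  Step 22: a a a a a a a a a a B B  =>  a a a a a a a a a a b B   (applied B -> b)
  Step 23: a a a a a a a a a a b B  =>  a a a a a a a a a a b B B   (applied B -> B B)
  Step 24: a a a a a a a a a a b B B  =>  a a a a a a a a a a b B B B   (applied B -> B B)
  Step 25: a a a a a a a a a a b B B B  =>  a a a a a a a a a a b B B B B   (applied B -> B B)
  Step 26: a a a a a a a a a a b B B B B  =>  a a a a a a a a a a b b B B B   (applied B -> b)
  Step 27: a a a a a a a a a a b b B B B  =>  a a a a a a a a a a b b b B B   (applied B -> b)
  Step 28: a a a a a a a a a a b b b B B  =>  a a a a a a a a a a b b b b B   (applied B -> b)
  Step 29: a a a a a a a a a a b b b b B  =>  a a a a a a a a a a b b b b b   (applied B -> b)
Final yield: a a a a a a a a a a b b b b b
Total rewrite steps: 29

29


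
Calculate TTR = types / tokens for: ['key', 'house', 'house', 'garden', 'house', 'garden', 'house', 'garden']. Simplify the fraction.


Tokens: 8
Unique types: ('garden', 'house', 'key') = 3
TTR = 3/8
Already in lowest terms.

3/8


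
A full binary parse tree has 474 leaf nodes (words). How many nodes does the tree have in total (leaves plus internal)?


Leaf nodes (terminals): 474
Internal nodes = n - 1 = 474 - 1 = 473
Total = leaves + internal = 474 + 473 = 947

947


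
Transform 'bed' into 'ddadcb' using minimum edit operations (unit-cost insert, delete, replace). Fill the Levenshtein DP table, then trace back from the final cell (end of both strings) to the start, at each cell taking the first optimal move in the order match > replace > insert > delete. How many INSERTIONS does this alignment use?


Edit distance = 5. Backtracking from cell (3, 6) with preference match > replace > insert > delete,
then listing the resulting alignment 'bed' -> 'ddadcb' left to right:
  Step 1: insert 'd' [insertion #1]
  Step 2: replace b->d
  Step 3: replace e->a
  Step 4: keep 'd'
  Step 5: insert 'c' [insertion #2]
  Step 6: insert 'b' [insertion #3]
Total insertions: 3

3


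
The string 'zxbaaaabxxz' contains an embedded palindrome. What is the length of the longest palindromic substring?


Scanning 'zxbaaaabxxz' for palindromic substrings.
Substring at positions 1-8: 'xbaaaabx'.
Check: reverse('xbaaaabx') = 'xbaaaabx' -> palindrome confirmed.
Neighbouring characters ('z' / 'x') break symmetry, so it cannot extend further.
No longer palindromic substring exists; longest length = 8

8


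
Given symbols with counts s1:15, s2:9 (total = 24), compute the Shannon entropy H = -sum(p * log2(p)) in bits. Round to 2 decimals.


Computing entropy H = -sum(p_i * log2(p_i)):
  s1: p = 15/24 = 0.6250, -p*log2(p) = 0.4238
  s2: p = 9/24 = 0.3750, -p*log2(p) = 0.5306
H = sum of terms = 0.9544
Rounded to 2 decimals: 0.95

0.95


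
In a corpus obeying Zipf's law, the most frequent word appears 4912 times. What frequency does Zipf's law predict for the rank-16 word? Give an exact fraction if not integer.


Zipf's law: freq(rank) = f1 / rank
f1 = 4912, rank = 16
freq = 4912 / 16
= 307

307
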